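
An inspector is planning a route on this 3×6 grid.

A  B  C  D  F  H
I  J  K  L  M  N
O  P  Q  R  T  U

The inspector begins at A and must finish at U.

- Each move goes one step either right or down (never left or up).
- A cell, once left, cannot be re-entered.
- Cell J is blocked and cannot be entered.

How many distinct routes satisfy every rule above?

A right/down-only route from A to U makes exactly 2 down-moves and 5 right-moves in some order.
With no other constraints that would be C(7,2) = 21 routes.
Subtract routes through each blocked cell (inclusion–exclusion for overlaps): − through J: 10 → 11.
That gives 11 routes.

11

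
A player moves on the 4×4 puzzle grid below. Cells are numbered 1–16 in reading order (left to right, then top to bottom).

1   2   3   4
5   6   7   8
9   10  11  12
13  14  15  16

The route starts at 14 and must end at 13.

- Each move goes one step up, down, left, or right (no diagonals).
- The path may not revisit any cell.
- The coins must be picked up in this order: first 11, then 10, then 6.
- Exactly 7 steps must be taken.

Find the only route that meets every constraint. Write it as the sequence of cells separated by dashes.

14 - 15 - 11 - 10 - 6 - 5 - 9 - 13

The waypoints must appear in the order 11, 10, 6, with no cell reused.
Route from 14: right 1 to 15, up 1 to 11, left 1 to 10, up 1 to 6, left 1 to 5, down 2 to 13 — 7 moves in all.
Check: order respected (11 at step 2, 10 at step 3, 6 at step 4); 7 moves as required.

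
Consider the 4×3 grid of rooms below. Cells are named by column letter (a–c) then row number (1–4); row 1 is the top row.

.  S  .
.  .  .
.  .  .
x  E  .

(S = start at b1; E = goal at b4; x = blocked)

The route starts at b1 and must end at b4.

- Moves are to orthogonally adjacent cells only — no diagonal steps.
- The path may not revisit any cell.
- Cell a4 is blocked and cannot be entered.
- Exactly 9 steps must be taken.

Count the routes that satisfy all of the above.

2

Need simple routes of exactly 9 moves from b1 to b4 (Manhattan distance 3, so 3 moves are spent on a detour and 3 undoing it).
Enumerating: b1 a1 a2 a3 b3 b2 c2 c3 c4 b4 | b1 c1 c2 b2 a2 a3 b3 c3 c4 b4.
That gives 2 routes.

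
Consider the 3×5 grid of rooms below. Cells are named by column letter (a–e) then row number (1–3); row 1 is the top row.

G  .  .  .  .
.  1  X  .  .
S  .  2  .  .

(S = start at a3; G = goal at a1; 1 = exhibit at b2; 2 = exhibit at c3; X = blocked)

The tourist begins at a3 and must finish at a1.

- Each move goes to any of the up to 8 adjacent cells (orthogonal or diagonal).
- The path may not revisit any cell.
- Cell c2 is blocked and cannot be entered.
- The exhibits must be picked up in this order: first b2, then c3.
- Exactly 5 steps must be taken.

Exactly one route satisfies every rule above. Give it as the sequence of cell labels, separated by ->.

The waypoints must appear in the order b2, c3, with no cell reused.
Route from a3: up-right to b2, down-right to c3, left to b3, up-left to a2, up to a1 — 5 moves in all.
Check: order respected (1 at step 1, 2 at step 2); 5 moves as required.

a3 -> b2 -> c3 -> b3 -> a2 -> a1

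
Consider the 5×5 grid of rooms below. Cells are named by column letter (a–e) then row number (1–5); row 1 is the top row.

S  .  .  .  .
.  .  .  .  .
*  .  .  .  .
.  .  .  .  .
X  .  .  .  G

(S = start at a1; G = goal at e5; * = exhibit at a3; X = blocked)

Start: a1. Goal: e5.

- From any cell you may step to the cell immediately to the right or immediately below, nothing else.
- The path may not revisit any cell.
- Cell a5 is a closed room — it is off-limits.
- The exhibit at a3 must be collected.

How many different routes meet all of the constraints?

14

A right/down-only route from a1 to e5 makes exactly 4 down-moves and 4 right-moves in some order.
With no other constraints that would be C(8,4) = 70 routes.
Split at a3 and multiply the segment counts (each segment already excludes blocked cells): a1→a3: 1; a3→e5: 14; product = 14.
That gives 14 routes.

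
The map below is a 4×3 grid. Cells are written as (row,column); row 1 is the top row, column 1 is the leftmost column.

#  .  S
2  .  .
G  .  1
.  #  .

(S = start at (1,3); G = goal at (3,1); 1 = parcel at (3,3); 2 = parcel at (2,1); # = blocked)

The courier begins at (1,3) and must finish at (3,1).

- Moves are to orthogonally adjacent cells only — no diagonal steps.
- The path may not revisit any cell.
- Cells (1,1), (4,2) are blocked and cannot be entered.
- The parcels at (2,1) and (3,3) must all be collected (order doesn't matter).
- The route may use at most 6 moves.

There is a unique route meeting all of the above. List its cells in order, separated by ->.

(1,3) -> (2,3) -> (3,3) -> (3,2) -> (2,2) -> (2,1) -> (3,1)

The 6-move cap with required stops at (2,1), (3,3) leaves no slack for detours.
Route from (1,3): down 2 to (3,3), left 1 to (3,2), up 1 to (2,2), left 1 to (2,1), down 1 to (3,1) — 6 moves in all.
Check: all required cells visited; 6 ≤ 6 moves.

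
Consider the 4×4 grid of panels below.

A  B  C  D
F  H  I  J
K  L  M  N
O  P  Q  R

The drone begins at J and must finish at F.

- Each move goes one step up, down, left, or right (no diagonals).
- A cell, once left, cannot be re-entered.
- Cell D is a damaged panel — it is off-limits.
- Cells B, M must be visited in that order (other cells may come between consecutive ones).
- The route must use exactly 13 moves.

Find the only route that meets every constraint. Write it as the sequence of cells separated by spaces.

J I C B H L M N R Q P O K F

The waypoints must appear in the order B, M, with no cell reused.
Route from J: left to I, up to C, left to B, 2× down (reaching L), 2× right (reaching N), down to R, 3× left (reaching O), 2× up (reaching F) — 13 moves in all.
Check: order respected (B at step 3, M at step 6); 13 moves as required.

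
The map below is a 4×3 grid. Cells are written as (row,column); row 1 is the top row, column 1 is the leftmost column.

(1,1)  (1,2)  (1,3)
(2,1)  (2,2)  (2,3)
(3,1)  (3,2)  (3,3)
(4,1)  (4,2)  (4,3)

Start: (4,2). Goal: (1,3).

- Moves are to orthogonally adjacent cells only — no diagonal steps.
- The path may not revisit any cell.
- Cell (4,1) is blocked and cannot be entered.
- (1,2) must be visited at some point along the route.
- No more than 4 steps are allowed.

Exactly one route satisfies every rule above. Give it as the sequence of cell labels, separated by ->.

(4,2) -> (3,2) -> (2,2) -> (1,2) -> (1,3)

The 4-move cap with required stops at (1,2) leaves no slack for detours.
Route from (4,2): up 3 to (1,2), right 1 to (1,3) — 4 moves in all.
Check: all required cells visited; 4 ≤ 4 moves.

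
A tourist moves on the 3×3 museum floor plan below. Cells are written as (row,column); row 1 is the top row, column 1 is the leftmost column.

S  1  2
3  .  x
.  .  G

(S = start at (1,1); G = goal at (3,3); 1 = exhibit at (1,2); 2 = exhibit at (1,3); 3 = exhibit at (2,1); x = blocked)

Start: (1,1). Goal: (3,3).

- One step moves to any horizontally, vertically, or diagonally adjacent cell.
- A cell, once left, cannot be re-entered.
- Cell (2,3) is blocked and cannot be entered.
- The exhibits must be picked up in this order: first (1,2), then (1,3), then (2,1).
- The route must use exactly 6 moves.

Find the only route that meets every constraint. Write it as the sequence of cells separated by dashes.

The waypoints must appear in the order (1,2), (1,3), (2,1), with no cell reused.
Route from (1,1): right 2 to (1,3), down-left 1 to (2,2), left 1 to (2,1), down-right 1 to (3,2), right 1 to (3,3) — 6 moves in all.
Check: order respected (1 at step 1, 2 at step 2, 3 at step 4); 6 moves as required.

(1,1) - (1,2) - (1,3) - (2,2) - (2,1) - (3,2) - (3,3)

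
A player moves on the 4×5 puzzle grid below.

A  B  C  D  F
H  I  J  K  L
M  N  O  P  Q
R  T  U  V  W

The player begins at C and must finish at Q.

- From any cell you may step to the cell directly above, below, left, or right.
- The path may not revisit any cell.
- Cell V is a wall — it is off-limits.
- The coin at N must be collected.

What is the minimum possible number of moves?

6

Any route passes through N somewhere between C and Q. Summing Manhattan distances along the two legs (C → N → Q) gives a lower bound of 3 + 3 = 6 moves.
A route of 6 moves achieves this: C → J → I → N → O → P → Q.
Since 6 matches the lower bound, it is optimal.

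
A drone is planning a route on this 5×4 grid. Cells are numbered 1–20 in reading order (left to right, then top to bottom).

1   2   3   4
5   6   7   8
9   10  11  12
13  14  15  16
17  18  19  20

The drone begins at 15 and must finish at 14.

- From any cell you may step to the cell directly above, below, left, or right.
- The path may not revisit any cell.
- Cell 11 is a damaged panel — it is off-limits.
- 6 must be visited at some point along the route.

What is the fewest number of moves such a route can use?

7

Any route passes through 6 somewhere between 15 and 14. Summing Manhattan distances along the two legs (15 → 6 → 14) gives a lower bound of 3 + 2 = 5 moves.
The shortest route satisfying every rule uses 7 moves: 15 → 16 → 12 → 8 → 7 → 6 → 10 → 14.
The no-revisit rule (legs can't share cells) pushes the minimum above the 5-move bound; an exhaustive check rules out every length from 5 to 6, leaving 7 as the minimum.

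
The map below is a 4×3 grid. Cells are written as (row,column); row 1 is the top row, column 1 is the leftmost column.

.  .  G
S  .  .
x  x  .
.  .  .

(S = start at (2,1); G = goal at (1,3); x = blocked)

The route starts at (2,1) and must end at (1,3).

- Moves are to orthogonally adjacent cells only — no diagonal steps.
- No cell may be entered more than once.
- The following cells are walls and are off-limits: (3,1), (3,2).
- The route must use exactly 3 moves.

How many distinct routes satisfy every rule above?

Need simple routes of exactly 3 moves from (2,1) to (1,3) (Manhattan distance 3, so 0 moves are spent on a detour and 0 undoing it).
Enumerating: (2,1) (1,1) (1,2) (1,3) | (2,1) (2,2) (1,2) (1,3) | (2,1) (2,2) (2,3) (1,3).
That gives 3 routes.

3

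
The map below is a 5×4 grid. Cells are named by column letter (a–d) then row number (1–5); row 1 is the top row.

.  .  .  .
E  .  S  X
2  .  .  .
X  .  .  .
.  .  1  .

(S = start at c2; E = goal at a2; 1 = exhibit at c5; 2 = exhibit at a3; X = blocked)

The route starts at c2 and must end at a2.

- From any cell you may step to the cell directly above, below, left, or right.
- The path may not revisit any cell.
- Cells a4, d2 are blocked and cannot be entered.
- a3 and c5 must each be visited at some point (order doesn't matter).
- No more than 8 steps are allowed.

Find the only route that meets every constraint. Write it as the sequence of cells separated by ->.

c2 -> c3 -> c4 -> c5 -> b5 -> b4 -> b3 -> a3 -> a2

Any route must reach a3 and c5 and still end at a2 within 8 moves, so the order of the required stops is forced.
Route from c2: down 3 to c5, left 1 to b5, up 2 to b3, left 1 to a3, up 1 to a2 — 8 moves in all.
Check: all required cells visited; 8 ≤ 8 moves.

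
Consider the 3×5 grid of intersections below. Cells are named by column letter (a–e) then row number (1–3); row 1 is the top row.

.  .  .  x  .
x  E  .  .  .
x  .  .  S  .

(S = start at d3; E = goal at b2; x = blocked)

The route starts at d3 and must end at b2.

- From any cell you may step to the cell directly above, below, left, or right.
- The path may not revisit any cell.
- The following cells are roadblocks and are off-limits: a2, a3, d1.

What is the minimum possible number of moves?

3

The Manhattan distance from d3 to b2 is |3−2| + |4−2| = 3, so at least 3 moves are needed.
A route of 3 moves achieves this: d3 → d2 → c2 → b2.
Since 3 matches the lower bound, it is optimal.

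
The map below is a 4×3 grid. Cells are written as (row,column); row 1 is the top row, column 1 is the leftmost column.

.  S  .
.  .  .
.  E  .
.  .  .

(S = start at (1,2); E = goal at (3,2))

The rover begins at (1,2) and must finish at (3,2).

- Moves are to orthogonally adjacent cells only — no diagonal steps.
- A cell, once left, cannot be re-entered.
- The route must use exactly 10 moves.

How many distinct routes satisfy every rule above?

Need simple routes of exactly 10 moves from (1,2) to (3,2) (Manhattan distance 2, so 4 moves are spent on a detour and 4 undoing it).
Enumerating: (1,2) (1,1) (2,1) (3,1) (4,1) (4,2) (4,3) (3,3) (2,3) (2,2) (3,2) | (1,2) (1,1) (2,1) (2,2) (2,3) (3,3) (4,3) (4,2) (4,1) (3,1) (3,2) | (1,2) (1,3) (2,3) (3,3) (4,3) (4,2) (4,1) (3,1) (2,1) (2,2) (3,2) | (1,2) (1,3) (2,3) (2,2) (2,1) (3,1) (4,1) (4,2) (4,3) (3,3) (3,2).
That gives 4 routes.

4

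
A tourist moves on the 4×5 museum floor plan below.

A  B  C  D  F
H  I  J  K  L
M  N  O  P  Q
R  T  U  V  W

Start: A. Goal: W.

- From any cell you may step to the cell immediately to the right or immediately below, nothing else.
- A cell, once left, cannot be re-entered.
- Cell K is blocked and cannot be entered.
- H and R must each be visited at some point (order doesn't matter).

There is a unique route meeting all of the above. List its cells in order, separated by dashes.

Moves only go right or down, so the column and row indices never decrease.
Route from A: down 3 to R, right 4 to W — 7 moves in all.
Check: all required cells visited.

A - H - M - R - T - U - V - W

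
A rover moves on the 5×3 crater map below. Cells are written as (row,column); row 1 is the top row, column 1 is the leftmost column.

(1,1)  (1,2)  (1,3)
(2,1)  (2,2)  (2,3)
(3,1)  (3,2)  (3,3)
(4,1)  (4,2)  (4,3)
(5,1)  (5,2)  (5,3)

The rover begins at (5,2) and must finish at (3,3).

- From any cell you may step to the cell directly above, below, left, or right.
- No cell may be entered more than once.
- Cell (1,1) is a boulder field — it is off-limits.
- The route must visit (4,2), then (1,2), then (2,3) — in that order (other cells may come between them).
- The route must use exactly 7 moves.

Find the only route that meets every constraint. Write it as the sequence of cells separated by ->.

The waypoints must appear in the order (4,2), (1,2), (2,3), with no cell reused.
Route from (5,2): up 4 to (1,2), right 1 to (1,3), down 2 to (3,3) — 7 moves in all.
Check: order respected ((4,2) at step 1, (1,2) at step 4, (2,3) at step 6); 7 moves as required.

(5,2) -> (4,2) -> (3,2) -> (2,2) -> (1,2) -> (1,3) -> (2,3) -> (3,3)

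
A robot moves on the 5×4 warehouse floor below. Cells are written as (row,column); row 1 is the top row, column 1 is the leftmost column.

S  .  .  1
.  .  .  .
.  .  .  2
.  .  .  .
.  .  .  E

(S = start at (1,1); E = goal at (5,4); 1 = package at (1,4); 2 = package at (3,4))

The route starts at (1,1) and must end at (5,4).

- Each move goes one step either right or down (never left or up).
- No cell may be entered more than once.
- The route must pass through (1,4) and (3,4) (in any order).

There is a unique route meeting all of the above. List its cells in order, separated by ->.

Moves only go right or down, so the column and row indices never decrease.
Route from (1,1): right 3 to (1,4), down 4 to (5,4) — 7 moves in all.
Check: all required cells visited.

(1,1) -> (1,2) -> (1,3) -> (1,4) -> (2,4) -> (3,4) -> (4,4) -> (5,4)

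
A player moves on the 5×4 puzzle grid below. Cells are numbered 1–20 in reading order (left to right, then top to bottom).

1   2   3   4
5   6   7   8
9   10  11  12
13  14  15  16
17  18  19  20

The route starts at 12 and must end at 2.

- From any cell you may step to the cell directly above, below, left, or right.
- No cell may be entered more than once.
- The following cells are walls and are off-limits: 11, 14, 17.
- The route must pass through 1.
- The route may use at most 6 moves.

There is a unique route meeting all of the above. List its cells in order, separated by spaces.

The 6-move cap with required stops at 1 leaves no slack for detours.
Route from 12: up to 8, 3× left (reaching 5), up to 1, right to 2 — 6 moves in all.
Check: all required cells visited; 6 ≤ 6 moves.

12 8 7 6 5 1 2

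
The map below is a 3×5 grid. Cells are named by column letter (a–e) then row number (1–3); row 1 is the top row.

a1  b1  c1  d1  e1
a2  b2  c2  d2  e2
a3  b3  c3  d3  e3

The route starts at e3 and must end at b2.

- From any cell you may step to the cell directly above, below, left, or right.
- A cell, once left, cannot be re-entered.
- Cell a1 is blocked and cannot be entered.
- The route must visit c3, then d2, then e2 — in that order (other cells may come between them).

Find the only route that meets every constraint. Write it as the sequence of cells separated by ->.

The waypoints must appear in the order c3, d2, e2, with no cell reused.
Route from e3: left 2 to c3, up 1 to c2, right 2 to e2, up 1 to e1, left 3 to b1, down 1 to b2 — 10 moves in all.
Check: order respected (c3 at step 2, d2 at step 4, e2 at step 5).

e3 -> d3 -> c3 -> c2 -> d2 -> e2 -> e1 -> d1 -> c1 -> b1 -> b2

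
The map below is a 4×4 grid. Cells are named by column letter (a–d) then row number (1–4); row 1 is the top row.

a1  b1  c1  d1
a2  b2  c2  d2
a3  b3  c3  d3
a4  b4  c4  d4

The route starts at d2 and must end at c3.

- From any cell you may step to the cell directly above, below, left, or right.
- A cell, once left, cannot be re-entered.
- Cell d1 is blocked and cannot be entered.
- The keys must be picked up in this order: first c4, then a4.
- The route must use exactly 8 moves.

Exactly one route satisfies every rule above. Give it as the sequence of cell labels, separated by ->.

The waypoints must appear in the order c4, a4, with no cell reused.
Route from d2: 2× down (reaching d4), 3× left (reaching a4), up to a3, 2× right (reaching c3) — 8 moves in all.
Check: order respected (c4 at step 3, a4 at step 5); 8 moves as required.

d2 -> d3 -> d4 -> c4 -> b4 -> a4 -> a3 -> b3 -> c3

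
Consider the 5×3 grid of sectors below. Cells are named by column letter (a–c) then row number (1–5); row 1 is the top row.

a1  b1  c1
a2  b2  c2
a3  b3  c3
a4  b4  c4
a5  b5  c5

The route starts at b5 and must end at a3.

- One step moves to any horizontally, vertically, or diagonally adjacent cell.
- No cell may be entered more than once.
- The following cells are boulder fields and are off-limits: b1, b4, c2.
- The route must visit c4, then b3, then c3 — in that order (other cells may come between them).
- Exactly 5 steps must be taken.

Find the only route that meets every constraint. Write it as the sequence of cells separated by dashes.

The waypoints must appear in the order c4, b3, c3, with no cell reused.
Route from b5: up-right 1 to c4, up-left 1 to b3, right 1 to c3, up-left 1 to b2, down-left 1 to a3 — 5 moves in all.
Check: order respected (c4 at step 1, b3 at step 2, c3 at step 3); 5 moves as required.

b5 - c4 - b3 - c3 - b2 - a3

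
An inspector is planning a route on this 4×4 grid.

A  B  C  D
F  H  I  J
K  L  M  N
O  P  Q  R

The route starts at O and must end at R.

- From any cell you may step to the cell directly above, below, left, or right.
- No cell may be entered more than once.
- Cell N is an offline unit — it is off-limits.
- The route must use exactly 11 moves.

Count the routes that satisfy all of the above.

Need simple routes of exactly 11 moves from O to R (Manhattan distance 3, so 4 moves are spent on a detour and 4 undoing it).
Branch systematically from the start, pruning whenever the remaining move budget drops below the Manhattan distance to R or differs from it in parity. Grouping the completions by first move — via K: 9; via P: 5 — and summing: 9 + 5 = 14.
That gives 14 routes.

14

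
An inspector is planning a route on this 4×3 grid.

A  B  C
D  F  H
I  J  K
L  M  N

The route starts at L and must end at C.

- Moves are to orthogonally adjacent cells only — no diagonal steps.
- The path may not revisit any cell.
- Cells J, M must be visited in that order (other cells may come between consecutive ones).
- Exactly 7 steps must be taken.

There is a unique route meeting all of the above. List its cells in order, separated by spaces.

L I J M N K H C

The waypoints must appear in the order J, M, with no cell reused.
Route from L: up to I, right to J, down to M, right to N, 3× up (reaching C) — 7 moves in all.
Check: order respected (J at step 2, M at step 3); 7 moves as required.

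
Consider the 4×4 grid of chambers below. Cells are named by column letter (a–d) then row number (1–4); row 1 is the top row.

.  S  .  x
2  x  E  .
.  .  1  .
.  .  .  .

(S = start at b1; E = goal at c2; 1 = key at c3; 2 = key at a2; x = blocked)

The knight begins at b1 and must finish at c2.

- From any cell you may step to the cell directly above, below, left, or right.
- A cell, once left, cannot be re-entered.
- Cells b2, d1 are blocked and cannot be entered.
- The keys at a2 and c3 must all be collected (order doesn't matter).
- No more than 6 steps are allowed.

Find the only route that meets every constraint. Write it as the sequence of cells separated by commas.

Any route must reach a2 and c3 and still end at c2 within 6 moves, so the order of the required stops is forced.
Route from b1: left to a1, 2× down (reaching a3), 2× right (reaching c3), up to c2 — 6 moves in all.
Check: all required cells visited; 6 ≤ 6 moves.

b1, a1, a2, a3, b3, c3, c2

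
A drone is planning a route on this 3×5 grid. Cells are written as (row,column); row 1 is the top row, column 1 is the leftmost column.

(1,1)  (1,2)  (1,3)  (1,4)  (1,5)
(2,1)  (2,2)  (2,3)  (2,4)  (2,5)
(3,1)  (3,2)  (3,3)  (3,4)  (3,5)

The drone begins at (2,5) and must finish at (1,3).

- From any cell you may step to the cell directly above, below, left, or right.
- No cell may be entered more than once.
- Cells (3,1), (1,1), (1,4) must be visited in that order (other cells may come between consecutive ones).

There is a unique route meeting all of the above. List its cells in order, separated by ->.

The waypoints must appear in the order (3,1), (1,1), (1,4), with no cell reused.
Route from (2,5): down 1 to (3,5), left 4 to (3,1), up 2 to (1,1), right 1 to (1,2), down 1 to (2,2), right 2 to (2,4), up 1 to (1,4), left 1 to (1,3) — 13 moves in all.
Check: order respected ((3,1) at step 5, (1,1) at step 7, (1,4) at step 12).

(2,5) -> (3,5) -> (3,4) -> (3,3) -> (3,2) -> (3,1) -> (2,1) -> (1,1) -> (1,2) -> (2,2) -> (2,3) -> (2,4) -> (1,4) -> (1,3)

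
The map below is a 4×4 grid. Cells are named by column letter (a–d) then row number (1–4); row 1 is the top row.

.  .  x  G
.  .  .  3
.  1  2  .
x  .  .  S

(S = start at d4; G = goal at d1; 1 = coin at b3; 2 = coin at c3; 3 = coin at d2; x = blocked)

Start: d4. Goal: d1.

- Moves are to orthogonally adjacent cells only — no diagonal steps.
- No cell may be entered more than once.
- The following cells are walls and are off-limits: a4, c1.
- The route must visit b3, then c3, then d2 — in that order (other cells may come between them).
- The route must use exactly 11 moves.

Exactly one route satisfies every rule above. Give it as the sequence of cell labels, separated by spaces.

The waypoints must appear in the order b3, c3, d2, with no cell reused.
Route from d4: left 2 to b4, up 1 to b3, left 1 to a3, up 1 to a2, right 2 to c2, down 1 to c3, right 1 to d3, up 2 to d1 — 11 moves in all.
Check: order respected (1 at step 3, 2 at step 8, 3 at step 10); 11 moves as required.

d4 c4 b4 b3 a3 a2 b2 c2 c3 d3 d2 d1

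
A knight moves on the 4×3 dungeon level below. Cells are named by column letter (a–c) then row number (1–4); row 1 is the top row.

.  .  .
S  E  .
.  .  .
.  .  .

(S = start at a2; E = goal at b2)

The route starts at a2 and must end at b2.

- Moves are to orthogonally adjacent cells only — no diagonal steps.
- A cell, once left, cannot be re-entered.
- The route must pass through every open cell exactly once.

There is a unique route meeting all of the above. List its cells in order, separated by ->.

Need to visit all 12 open cells exactly once, starting at a2 and ending at b2.
Route from a2: up to a1, 2× right (reaching c1), 3× down (reaching c4), 2× left (reaching a4), up to a3, right to b3, up to b2 — 11 moves in all.
Check: all 12 open cells covered.

a2 -> a1 -> b1 -> c1 -> c2 -> c3 -> c4 -> b4 -> a4 -> a3 -> b3 -> b2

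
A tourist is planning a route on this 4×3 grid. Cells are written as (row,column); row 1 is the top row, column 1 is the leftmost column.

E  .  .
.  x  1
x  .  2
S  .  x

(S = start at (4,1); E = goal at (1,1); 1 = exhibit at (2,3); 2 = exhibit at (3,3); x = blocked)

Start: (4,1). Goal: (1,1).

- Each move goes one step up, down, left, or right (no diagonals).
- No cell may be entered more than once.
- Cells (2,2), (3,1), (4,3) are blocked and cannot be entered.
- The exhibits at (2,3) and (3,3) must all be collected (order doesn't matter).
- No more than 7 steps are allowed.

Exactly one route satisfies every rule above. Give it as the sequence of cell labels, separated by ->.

(4,1) -> (4,2) -> (3,2) -> (3,3) -> (2,3) -> (1,3) -> (1,2) -> (1,1)

The budget equals the shortest possible length, so every move has to be on a shortest route through the required cells.
Route from (4,1): right 1 to (4,2), up 1 to (3,2), right 1 to (3,3), up 2 to (1,3), left 2 to (1,1) — 7 moves in all.
Check: all required cells visited; 7 ≤ 7 moves.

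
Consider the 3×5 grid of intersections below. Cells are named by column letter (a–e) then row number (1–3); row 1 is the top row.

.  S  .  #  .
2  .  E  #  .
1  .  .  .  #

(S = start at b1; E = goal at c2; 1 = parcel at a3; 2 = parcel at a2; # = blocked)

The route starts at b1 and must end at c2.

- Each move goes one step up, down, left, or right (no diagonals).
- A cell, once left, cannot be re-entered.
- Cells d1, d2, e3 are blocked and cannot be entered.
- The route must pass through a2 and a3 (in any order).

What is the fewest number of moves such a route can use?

6

Any route passes through a2 and a3 in some order between b1 and c2. Summing Manhattan distances along each leg and taking the cheapest ordering (b1 → a3 → a2 → c2) gives a lower bound of 3 + 1 + 2 = 6 moves.
A route of 6 moves achieves this: b1 → b2 → a2 → a3 → b3 → c3 → c2.
Since 6 matches the lower bound, it is optimal.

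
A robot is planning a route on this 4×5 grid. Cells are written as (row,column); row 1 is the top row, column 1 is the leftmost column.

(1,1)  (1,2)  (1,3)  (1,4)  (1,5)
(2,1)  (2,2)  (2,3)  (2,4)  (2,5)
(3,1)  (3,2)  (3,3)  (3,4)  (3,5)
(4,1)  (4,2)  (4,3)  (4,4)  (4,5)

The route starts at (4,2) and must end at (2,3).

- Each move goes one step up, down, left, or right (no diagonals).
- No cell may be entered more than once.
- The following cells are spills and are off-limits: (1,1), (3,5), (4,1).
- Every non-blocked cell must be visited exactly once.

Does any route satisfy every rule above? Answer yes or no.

no

Cell (4,5) has only one open neighbour but is neither the start nor the goal, so a Hamiltonian route would have to both enter and leave it through the same neighbour — impossible without revisiting.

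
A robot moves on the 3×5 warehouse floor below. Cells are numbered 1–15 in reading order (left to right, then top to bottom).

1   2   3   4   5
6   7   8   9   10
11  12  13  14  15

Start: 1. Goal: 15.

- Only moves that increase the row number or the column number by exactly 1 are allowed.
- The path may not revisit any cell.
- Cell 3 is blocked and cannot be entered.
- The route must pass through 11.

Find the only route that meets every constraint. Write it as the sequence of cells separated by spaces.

Moves only go right or down, so the column and row indices never decrease.
Route from 1: down 2 to 11, right 4 to 15 — 6 moves in all.
Check: all required cells visited.

1 6 11 12 13 14 15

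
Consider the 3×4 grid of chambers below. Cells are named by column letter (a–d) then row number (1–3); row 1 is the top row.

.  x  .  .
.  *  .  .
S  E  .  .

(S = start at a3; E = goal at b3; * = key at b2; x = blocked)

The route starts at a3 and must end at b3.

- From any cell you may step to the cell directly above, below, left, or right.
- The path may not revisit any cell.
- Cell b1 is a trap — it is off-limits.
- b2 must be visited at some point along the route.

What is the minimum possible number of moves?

3

Any route passes through b2 somewhere between a3 and b3. Summing Manhattan distances along the two legs (a3 → b2 → b3) gives a lower bound of 2 + 1 = 3 moves.
A route of 3 moves achieves this: a3 → a2 → b2 → b3.
Since 3 matches the lower bound, it is optimal.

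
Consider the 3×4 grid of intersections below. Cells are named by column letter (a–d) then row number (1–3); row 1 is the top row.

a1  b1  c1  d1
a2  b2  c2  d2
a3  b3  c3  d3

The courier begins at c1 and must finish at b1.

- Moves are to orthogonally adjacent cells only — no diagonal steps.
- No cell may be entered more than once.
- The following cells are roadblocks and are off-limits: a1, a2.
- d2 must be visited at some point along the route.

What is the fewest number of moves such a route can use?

Any route passes through d2 somewhere between c1 and b1. Summing Manhattan distances along the two legs (c1 → d2 → b1) gives a lower bound of 2 + 3 = 5 moves.
A route of 5 moves achieves this: c1 → d1 → d2 → c2 → b2 → b1.
Since 5 matches the lower bound, it is optimal.

5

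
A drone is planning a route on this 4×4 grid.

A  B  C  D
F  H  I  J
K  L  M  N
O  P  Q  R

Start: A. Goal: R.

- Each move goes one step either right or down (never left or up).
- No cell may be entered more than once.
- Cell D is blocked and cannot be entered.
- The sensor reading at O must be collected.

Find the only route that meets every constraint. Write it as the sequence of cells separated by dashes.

A - F - K - O - P - Q - R

Moves only go right or down, so the column and row indices never decrease.
Route from A: 3× down (reaching O), 3× right (reaching R) — 6 moves in all.
Check: all required cells visited.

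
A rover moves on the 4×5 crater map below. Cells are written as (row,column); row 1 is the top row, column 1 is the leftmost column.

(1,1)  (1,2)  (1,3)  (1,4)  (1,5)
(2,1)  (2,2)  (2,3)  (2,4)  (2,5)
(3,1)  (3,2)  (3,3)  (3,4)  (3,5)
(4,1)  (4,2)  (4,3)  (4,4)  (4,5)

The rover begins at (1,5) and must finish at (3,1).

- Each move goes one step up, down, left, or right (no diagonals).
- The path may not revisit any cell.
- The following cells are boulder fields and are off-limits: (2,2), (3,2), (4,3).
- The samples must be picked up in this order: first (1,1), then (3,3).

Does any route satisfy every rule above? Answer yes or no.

Ignoring the required order, 8 revisit-free routes from (1,5) to (3,1) pass through all of (1,1) and (3,3); the waypoint orders that occur are (3,3) → (1,1) (8) — never (1,1) → (3,3).

no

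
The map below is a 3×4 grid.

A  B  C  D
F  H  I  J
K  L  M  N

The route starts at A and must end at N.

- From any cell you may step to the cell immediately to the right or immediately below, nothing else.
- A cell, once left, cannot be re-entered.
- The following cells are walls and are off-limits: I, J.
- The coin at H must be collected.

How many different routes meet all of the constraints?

A right/down-only route from A to N makes exactly 2 down-moves and 3 right-moves in some order.
With no other constraints that would be C(5,2) = 10 routes.
Split at H and multiply the segment counts (each segment already excludes blocked cells): A→H: 2; H→N: 1; product = 2.
That gives 2 routes.

2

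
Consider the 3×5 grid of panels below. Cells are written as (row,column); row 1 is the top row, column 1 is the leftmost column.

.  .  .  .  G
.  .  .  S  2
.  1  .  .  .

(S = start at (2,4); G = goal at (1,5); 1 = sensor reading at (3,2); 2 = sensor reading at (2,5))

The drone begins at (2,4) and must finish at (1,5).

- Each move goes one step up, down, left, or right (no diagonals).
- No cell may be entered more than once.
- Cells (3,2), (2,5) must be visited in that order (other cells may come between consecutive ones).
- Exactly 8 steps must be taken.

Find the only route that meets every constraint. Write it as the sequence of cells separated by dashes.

The waypoints must appear in the order (3,2), (2,5), with no cell reused.
Route from (2,4): left 2 to (2,2), down 1 to (3,2), right 3 to (3,5), up 2 to (1,5) — 8 moves in all.
Check: order respected (1 at step 3, 2 at step 7); 8 moves as required.

(2,4) - (2,3) - (2,2) - (3,2) - (3,3) - (3,4) - (3,5) - (2,5) - (1,5)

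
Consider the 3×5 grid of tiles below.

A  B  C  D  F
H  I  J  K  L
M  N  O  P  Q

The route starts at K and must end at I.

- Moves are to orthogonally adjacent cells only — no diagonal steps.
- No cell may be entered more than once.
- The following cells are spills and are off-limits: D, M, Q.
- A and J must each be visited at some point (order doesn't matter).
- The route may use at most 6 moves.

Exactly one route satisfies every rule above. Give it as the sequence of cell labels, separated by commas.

K, J, C, B, A, H, I

The budget equals the shortest possible length, so every move has to be on a shortest route through the required cells.
Route from K: left 1 to J, up 1 to C, left 2 to A, down 1 to H, right 1 to I — 6 moves in all.
Check: all required cells visited; 6 ≤ 6 moves.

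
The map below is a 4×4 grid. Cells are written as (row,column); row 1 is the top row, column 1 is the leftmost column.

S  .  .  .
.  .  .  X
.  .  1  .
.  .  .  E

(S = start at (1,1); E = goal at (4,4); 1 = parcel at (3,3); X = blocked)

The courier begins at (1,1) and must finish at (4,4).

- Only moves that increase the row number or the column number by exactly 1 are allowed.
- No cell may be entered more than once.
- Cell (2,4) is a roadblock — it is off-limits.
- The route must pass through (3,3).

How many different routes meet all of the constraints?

A right/down-only route from (1,1) to (4,4) makes exactly 3 down-moves and 3 right-moves in some order.
With no other constraints that would be C(6,3) = 20 routes.
Split at (3,3) and multiply the segment counts (each segment already excludes blocked cells): (1,1)→(3,3): 6; (3,3)→(4,4): 2; product = 12.
That gives 12 routes.

12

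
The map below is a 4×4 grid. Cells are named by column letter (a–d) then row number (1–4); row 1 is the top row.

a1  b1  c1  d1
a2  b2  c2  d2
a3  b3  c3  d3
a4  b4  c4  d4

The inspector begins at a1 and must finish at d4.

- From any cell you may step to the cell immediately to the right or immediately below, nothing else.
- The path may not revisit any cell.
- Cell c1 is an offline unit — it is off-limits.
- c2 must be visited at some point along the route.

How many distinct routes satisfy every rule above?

6

A right/down-only route from a1 to d4 makes exactly 3 down-moves and 3 right-moves in some order.
With no other constraints that would be C(6,3) = 20 routes.
Split at c2 and multiply the segment counts (each segment already excludes blocked cells): a1→c2: 2; c2→d4: 3; product = 6.
That gives 6 routes.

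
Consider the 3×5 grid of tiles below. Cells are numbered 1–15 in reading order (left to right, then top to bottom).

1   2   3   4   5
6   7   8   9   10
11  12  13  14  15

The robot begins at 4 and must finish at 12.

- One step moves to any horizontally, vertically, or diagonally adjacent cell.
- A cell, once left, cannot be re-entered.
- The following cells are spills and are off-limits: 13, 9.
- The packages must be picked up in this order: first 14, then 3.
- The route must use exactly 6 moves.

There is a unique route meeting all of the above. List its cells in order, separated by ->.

The waypoints must appear in the order 14, 3, with no cell reused.
Route from 4: down-right to 10, down-left to 14, up-left to 8, up to 3, down-left to 7, down to 12 — 6 moves in all.
Check: order respected (14 at step 2, 3 at step 4); 6 moves as required.

4 -> 10 -> 14 -> 8 -> 3 -> 7 -> 12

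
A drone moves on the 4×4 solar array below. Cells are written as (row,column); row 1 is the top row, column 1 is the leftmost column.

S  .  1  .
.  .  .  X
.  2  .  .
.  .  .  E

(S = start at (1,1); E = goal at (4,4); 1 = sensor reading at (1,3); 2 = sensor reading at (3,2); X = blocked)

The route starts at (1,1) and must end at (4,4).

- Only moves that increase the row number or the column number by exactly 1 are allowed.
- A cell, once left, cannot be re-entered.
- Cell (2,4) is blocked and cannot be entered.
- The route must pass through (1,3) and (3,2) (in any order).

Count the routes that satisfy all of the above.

A right/down-only route from (1,1) to (4,4) makes exactly 3 down-moves and 3 right-moves in some order.
With no other constraints that would be C(6,3) = 20 routes.
(3,2) is below but to the left of (1,3): going (1,3) → (3,2) would need a leftward move and (3,2) → (1,3) an upward move, so no right/down-only route can visit both required cells.
No route satisfies every constraint, so the count is 0.

0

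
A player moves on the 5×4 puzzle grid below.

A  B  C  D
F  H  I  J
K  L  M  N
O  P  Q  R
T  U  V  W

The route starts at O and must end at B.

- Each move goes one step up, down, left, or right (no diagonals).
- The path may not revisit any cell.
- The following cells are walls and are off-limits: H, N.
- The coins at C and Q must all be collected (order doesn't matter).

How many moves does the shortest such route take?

Any route passes through C and Q in some order between O and B. Summing Manhattan distances along each leg and taking the cheapest ordering (O → Q → C → B) gives a lower bound of 2 + 3 + 1 = 6 moves.
A route of 6 moves achieves this: O → P → Q → M → I → C → B.
Since 6 matches the lower bound, it is optimal.

6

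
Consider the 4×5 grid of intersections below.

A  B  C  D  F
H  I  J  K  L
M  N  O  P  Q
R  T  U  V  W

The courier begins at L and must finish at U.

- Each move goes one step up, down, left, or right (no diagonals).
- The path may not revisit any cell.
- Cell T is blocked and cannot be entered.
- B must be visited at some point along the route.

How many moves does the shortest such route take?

8

Any route passes through B somewhere between L and U. Summing Manhattan distances along the two legs (L → B → U) gives a lower bound of 4 + 4 = 8 moves.
A route of 8 moves achieves this: L → F → D → C → B → I → N → O → U.
Since 8 matches the lower bound, it is optimal.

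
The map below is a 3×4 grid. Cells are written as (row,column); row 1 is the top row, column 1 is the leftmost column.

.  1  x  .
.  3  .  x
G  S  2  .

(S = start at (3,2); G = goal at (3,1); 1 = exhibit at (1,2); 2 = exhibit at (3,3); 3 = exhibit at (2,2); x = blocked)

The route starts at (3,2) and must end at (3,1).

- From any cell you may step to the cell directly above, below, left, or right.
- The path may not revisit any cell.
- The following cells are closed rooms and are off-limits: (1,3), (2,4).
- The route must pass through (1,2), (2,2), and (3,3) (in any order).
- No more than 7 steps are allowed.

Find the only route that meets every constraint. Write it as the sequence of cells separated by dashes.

(3,2) - (3,3) - (2,3) - (2,2) - (1,2) - (1,1) - (2,1) - (3,1)

The budget equals the shortest possible length, so every move has to be on a shortest route through the required cells.
Route from (3,2): right to (3,3), up to (2,3), left to (2,2), up to (1,2), left to (1,1), 2× down (reaching (3,1)) — 7 moves in all.
Check: all required cells visited; 7 ≤ 7 moves.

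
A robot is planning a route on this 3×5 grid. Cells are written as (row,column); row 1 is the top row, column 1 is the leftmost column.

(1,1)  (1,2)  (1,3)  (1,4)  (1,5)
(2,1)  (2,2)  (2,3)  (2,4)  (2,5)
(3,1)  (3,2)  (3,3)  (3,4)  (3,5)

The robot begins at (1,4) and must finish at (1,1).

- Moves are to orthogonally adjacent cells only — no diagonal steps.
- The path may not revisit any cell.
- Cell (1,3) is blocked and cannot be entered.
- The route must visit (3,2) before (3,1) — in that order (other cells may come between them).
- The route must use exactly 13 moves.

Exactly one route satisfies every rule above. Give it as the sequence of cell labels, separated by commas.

The waypoints must appear in the order (3,2), (3,1), with no cell reused.
Route from (1,4): right 1 to (1,5), down 2 to (3,5), left 1 to (3,4), up 1 to (2,4), left 1 to (2,3), down 1 to (3,3), left 2 to (3,1), up 1 to (2,1), right 1 to (2,2), up 1 to (1,2), left 1 to (1,1) — 13 moves in all.
Check: order respected ((3,2) at step 8, (3,1) at step 9); 13 moves as required.

(1,4), (1,5), (2,5), (3,5), (3,4), (2,4), (2,3), (3,3), (3,2), (3,1), (2,1), (2,2), (1,2), (1,1)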